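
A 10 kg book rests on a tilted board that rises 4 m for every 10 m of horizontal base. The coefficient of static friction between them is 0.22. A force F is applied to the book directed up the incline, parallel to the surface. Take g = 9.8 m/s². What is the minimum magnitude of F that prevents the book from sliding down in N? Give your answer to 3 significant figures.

16.4 N

The normal force is N = mg cos 21.80° = 90.991 N. With F at its minimum the book is on the verge of sliding down, so static friction is at its maximum μ_s N = 0.22 × 90.991 = 20.018 N and acts up the slope.
Equilibrium along the incline: F + μ_s N = mg sin 21.80°, so F = 36.396 − 20.018 = 16.378 N.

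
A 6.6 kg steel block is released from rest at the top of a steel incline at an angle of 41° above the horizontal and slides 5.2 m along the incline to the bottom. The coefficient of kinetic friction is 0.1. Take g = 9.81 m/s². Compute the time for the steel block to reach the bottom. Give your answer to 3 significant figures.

The weight component along the incline is mg sin 41° = 42.477 N and the normal force is N = mg cos 41° = 48.864 N.
Friction up the slope is f = μN = 0.1 × 48.864 = 4.886 N, so the net downslope force is 42.477 − 4.886 = 37.591 N and a = 37.591 / 6.6 = 5.6956 m/s².
Starting from rest, L = ½at², so t = √(2L/a) = √(2 × 5.2 / 5.6956) = 1.3513 s.

1.35 s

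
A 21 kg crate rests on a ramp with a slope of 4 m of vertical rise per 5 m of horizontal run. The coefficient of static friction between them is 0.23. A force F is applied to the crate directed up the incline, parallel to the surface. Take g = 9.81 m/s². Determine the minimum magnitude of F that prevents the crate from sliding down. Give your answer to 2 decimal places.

91.69 N

The normal force is N = mg cos 38.66° = 160.867 N. With F at its minimum the crate is on the verge of sliding down, so static friction is at its maximum μ_s N = 0.23 × 160.867 = 36.999 N and acts up the slope.
Equilibrium along the incline: F + μ_s N = mg sin 38.66°, so F = 128.693 − 36.999 = 91.694 N.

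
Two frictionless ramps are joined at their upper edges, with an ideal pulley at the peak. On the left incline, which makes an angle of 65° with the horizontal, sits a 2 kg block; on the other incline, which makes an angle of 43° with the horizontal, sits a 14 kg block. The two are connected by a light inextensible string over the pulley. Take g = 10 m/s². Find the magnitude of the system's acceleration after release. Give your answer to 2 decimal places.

4.83 m/s²

Resolve each weight along its own incline: the 2 kg mass has component 2 × 10 × sin 65° = 18.126 N down its slope, and the 14 kg mass has 14 × 10 × sin 43° = 95.480 N down its slope.
The 14 kg side's 95.480 N exceeds the other side's 18.126 N, so that mass slides down and the 2 kg mass slides up. Taking that direction as positive, Newton's second law for the whole system gives 95.480 − 18.126 = (2 + 14) a, so a = 77.354 / 16 = 4.8346 m/s².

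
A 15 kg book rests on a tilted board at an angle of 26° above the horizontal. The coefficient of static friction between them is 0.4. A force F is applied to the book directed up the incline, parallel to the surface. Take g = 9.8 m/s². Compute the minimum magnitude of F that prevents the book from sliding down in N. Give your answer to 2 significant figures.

The normal force is N = mg cos 26° = 132.123 N. With F at its minimum the book is on the verge of sliding down, so static friction is at its maximum μ_s N = 0.4 × 132.123 = 52.849 N and acts up the slope.
Equilibrium along the incline: F + μ_s N = mg sin 26°, so F = 64.441 − 52.849 = 11.592 N.

12 N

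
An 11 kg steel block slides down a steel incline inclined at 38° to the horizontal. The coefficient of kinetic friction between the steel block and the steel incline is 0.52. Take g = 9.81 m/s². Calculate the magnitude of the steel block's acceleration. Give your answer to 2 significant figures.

Resolving the weight along the incline: the component pulling the steel block down the slope is mg sin 38° = 11 × 9.81 × 0.6157 = 66.440 N, and the normal force is N = mg cos 38° = 11 × 9.81 × 0.7880 = 85.033 N.
Kinetic friction acts up the slope with magnitude f = μN = 0.52 × 85.033 = 44.217 N.
Net force along the incline is 66.440 − 44.217 = 22.223 N, so a = 22.223 / 11 = 2.0203 m/s².

2.0 m/s²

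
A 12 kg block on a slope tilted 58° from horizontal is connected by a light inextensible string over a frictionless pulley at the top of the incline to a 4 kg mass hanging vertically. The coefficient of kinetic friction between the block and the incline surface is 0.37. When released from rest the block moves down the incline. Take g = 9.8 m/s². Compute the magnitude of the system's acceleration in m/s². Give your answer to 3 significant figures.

2.34 m/s²

For the block on the incline: the weight component along the slope is m₁g sin 58° = 12 × 9.8 × 0.8480 = 99.725 N and the normal force is N = m₁g cos 58° = 62.319 N.
Kinetic friction opposes the block's motion down the incline: f = μN = 0.37 × 62.319 = 23.058 N acting up the slope.
Newton's second law for the block (down-slope positive): 99.725 − 23.058 − T = 12 a. For the hanging mass (upward positive): T − 4 × 9.8 = 4 a.
Adding the two equations eliminates T: 37.467 = 16 a, so a = 2.3417 m/s².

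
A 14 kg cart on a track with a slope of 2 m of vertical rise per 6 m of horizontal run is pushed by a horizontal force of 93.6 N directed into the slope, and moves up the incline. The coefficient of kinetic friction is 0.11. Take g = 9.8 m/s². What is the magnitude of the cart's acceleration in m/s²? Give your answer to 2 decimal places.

1.99 m/s²

The horizontal push has components F cos 18.43° = 93.6 × 0.9487 = 88.798 N up the incline and F sin 18.43° = 93.6 × 0.3162 = 29.596 N pressing into the surface.
The normal force is therefore N = mg cos 18.43° + F sin 18.43° = 130.162 + 29.596 = 159.758 N, and kinetic friction down the slope is μN = 0.11 × 159.758 = 17.573 N.
Along the incline: F cos 18.43° − mg sin 18.43° − μN = ma, so 88.798 − 43.383 − 17.573 = 14 a, giving a = 1.9887 m/s².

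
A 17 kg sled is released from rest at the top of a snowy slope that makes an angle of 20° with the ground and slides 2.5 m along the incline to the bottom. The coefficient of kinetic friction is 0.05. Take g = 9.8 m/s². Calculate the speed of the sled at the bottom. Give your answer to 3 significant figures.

The weight component along the incline is mg sin 20° = 56.981 N and the normal force is N = mg cos 20° = 156.553 N.
Friction up the slope is f = μN = 0.05 × 156.553 = 7.828 N, so the net downslope force is 56.981 − 7.828 = 49.153 N and a = 49.153 / 17 = 2.8914 m/s².
Starting from rest over a distance of 2.5 m, v² = 2aL = 2 × 2.8914 × 2.5 = 14.4570, so v = 3.8022 m/s.

3.80 m/s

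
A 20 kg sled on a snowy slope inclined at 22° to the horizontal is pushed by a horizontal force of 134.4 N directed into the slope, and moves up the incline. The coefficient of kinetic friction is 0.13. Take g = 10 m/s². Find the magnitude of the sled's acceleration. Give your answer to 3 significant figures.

The horizontal push has components F cos 22° = 134.4 × 0.9272 = 124.616 N up the incline and F sin 22° = 134.4 × 0.3746 = 50.346 N pressing into the surface.
The normal force is therefore N = mg cos 22° + F sin 22° = 185.440 + 50.346 = 235.786 N, and kinetic friction down the slope is μN = 0.13 × 235.786 = 30.652 N.
Along the incline: F cos 22° − mg sin 22° − μN = ma, so 124.616 − 74.920 − 30.652 = 20 a, giving a = 0.9522 m/s².

0.952 m/s²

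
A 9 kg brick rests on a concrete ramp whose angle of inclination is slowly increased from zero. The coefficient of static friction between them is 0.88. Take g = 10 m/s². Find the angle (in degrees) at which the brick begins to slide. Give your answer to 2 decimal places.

At the threshold of sliding, static friction is at its maximum μ_s N and exactly balances the weight component along the incline: mg sin θ = μ_s mg cos θ.
Hence tan θ = μ_s = 0.88, so θ = arctan(0.88) = 41.3478°.

41.35°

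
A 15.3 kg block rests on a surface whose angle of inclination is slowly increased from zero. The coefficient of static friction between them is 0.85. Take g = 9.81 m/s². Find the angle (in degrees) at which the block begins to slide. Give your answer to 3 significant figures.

At the threshold of sliding, static friction is at its maximum μ_s N and exactly balances the weight component along the incline: mg sin θ = μ_s mg cos θ.
Hence tan θ = μ_s = 0.85, so θ = arctan(0.85) = 40.3645°.

40.4°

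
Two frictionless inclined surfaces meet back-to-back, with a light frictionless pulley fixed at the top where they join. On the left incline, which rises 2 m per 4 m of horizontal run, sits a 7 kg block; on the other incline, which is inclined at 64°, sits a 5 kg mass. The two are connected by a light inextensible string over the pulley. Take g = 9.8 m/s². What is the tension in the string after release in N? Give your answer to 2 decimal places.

38.47 N

Resolve each weight along its own incline: the 7 kg mass has component 7 × 9.8 × sin 26.57° = 30.679 N down its slope, and the 5 kg mass has 5 × 9.8 × sin 64° = 44.041 N down its slope.
The 5 kg side's 44.041 N exceeds the other side's 30.679 N, so that mass slides down and the 7 kg mass slides up. Taking that direction as positive, Newton's second law for the whole system gives 44.041 − 30.679 = (7 + 5) a, so a = 13.362 / 12 = 1.1135 m/s².
For the 7 kg mass (up-slope positive): T − 30.679 = 7 × 1.1135, so T = 38.474 N.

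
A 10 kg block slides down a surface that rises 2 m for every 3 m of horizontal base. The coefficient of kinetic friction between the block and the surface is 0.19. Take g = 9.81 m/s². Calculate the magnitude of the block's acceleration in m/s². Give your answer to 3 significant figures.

Resolving the weight along the incline: the component pulling the block down the slope is mg sin 33.69° = 10 × 9.81 × 0.5547 = 54.416 N, and the normal force is N = mg cos 33.69° = 10 × 9.81 × 0.8321 = 81.629 N.
Kinetic friction acts up the slope with magnitude f = μN = 0.19 × 81.629 = 15.510 N.
Net force along the incline is 54.416 − 15.510 = 38.906 N, so a = 38.906 / 10 = 3.8906 m/s².

3.89 m/s²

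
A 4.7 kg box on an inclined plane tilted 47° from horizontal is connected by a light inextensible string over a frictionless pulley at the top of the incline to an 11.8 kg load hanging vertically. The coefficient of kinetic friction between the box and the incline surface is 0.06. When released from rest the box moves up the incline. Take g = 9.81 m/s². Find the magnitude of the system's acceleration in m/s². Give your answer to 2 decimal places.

For the box on the incline: the weight component along the slope is m₁g sin 47° = 4.7 × 9.81 × 0.7314 = 33.723 N and the normal force is N = m₁g cos 47° = 31.445 N.
Kinetic friction opposes the box's motion up the incline: f = μN = 0.06 × 31.445 = 1.887 N acting down the slope.
Newton's second law for the box (up-slope positive): T − 33.723 − 1.887 = 4.7 a. For the hanging load (downward positive): 11.8 × 9.81 − T = 11.8 a.
Adding the two equations eliminates T: 80.148 = 16.5 a, so a = 4.8575 m/s².

4.86 m/s²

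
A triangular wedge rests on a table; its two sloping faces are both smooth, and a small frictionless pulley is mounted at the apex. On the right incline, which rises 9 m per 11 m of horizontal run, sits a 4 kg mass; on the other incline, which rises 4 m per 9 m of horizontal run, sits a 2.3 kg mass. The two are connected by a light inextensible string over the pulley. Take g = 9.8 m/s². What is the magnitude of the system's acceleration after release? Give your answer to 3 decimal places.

Resolve each weight along its own incline: the 4 kg mass has component 4 × 9.8 × sin 39.29° = 24.823 N down its slope, and the 2.3 kg mass has 2.3 × 9.8 × sin 23.96° = 9.154 N down its slope.
The 4 kg side's 24.823 N exceeds the other side's 9.154 N, so that mass slides down and the 2.3 kg mass slides up. Taking that direction as positive, Newton's second law for the whole system gives 24.823 − 9.154 = (4 + 2.3) a, so a = 15.669 / 6.3 = 2.4871 m/s².

2.487 m/s²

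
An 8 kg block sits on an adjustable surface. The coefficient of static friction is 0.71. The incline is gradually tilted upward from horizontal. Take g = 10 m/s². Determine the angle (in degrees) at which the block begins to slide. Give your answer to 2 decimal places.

35.37°

At the threshold of sliding, static friction is at its maximum μ_s N and exactly balances the weight component along the incline: mg sin θ = μ_s mg cos θ.
Hence tan θ = μ_s = 0.71, so θ = arctan(0.71) = 35.3748°.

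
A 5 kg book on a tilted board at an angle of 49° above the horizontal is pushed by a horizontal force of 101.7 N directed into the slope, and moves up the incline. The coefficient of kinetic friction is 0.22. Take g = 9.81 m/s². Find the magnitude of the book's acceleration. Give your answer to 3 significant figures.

1.15 m/s²

The horizontal push has components F cos 49° = 101.7 × 0.6561 = 66.725 N up the incline and F sin 49° = 101.7 × 0.7547 = 76.753 N pressing into the surface.
The normal force is therefore N = mg cos 49° + F sin 49° = 32.182 + 76.753 = 108.935 N, and kinetic friction down the slope is μN = 0.22 × 108.935 = 23.966 N.
Along the incline: F cos 49° − mg sin 49° − μN = ma, so 66.725 − 37.018 − 23.966 = 5 a, giving a = 1.1482 m/s².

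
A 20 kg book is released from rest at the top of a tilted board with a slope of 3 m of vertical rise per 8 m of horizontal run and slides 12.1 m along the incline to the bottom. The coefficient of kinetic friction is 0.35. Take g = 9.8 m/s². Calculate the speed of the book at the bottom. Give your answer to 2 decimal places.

2.36 m/s

The weight component along the incline is mg sin 20.56° = 68.820 N and the normal force is N = mg cos 20.56° = 183.521 N.
Friction up the slope is f = μN = 0.35 × 183.521 = 64.232 N, so the net downslope force is 68.820 − 64.232 = 4.588 N and a = 4.588 / 20 = 0.2294 m/s².
Starting from rest over a distance of 12.1 m, v² = 2aL = 2 × 0.2294 × 12.1 = 5.5515, so v = 2.3562 m/s.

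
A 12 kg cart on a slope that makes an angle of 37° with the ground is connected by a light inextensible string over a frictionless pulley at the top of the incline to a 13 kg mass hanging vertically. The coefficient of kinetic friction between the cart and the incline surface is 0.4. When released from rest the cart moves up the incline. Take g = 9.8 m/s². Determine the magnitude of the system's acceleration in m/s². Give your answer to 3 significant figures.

0.762 m/s²

For the cart on the incline: the weight component along the slope is m₁g sin 37° = 12 × 9.8 × 0.6018 = 70.772 N and the normal force is N = m₁g cos 37° = 93.920 N.
Kinetic friction opposes the cart's motion up the incline: f = μN = 0.4 × 93.920 = 37.568 N acting down the slope.
Newton's second law for the cart (up-slope positive): T − 70.772 − 37.568 = 12 a. For the hanging mass (downward positive): 13 × 9.8 − T = 13 a.
Adding the two equations eliminates T: 19.060 = 25 a, so a = 0.7624 m/s².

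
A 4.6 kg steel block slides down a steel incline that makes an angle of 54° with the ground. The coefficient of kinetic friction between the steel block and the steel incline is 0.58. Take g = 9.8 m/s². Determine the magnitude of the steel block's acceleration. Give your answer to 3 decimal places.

4.587 m/s²

Resolving the weight along the incline: the component pulling the steel block down the slope is mg sin 54° = 4.6 × 9.8 × 0.8090 = 36.470 N, and the normal force is N = mg cos 54° = 4.6 × 9.8 × 0.5878 = 26.498 N.
Kinetic friction acts up the slope with magnitude f = μN = 0.58 × 26.498 = 15.369 N.
Net force along the incline is 36.470 − 15.369 = 21.101 N, so a = 21.101 / 4.6 = 4.5872 m/s².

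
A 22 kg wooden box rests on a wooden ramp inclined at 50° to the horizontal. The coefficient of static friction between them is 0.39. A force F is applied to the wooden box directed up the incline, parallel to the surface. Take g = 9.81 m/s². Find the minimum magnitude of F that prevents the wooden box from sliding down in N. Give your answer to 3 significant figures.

The normal force is N = mg cos 50° = 138.726 N. With F at its minimum the wooden box is on the verge of sliding down, so static friction is at its maximum μ_s N = 0.39 × 138.726 = 54.103 N and acts up the slope.
Equilibrium along the incline: F + μ_s N = mg sin 50°, so F = 165.328 − 54.103 = 111.225 N.

111 N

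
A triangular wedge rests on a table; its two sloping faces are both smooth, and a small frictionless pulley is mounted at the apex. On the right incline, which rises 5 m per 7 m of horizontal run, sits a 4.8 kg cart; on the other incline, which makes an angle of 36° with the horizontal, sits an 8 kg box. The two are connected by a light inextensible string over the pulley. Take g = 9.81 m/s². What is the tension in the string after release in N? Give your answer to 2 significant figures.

34 N

Resolve each weight along its own incline: the 4.8 kg mass has component 4.8 × 9.81 × sin 35.54° = 27.369 N down its slope, and the 8 kg mass has 8 × 9.81 × sin 36° = 46.129 N down its slope.
The 8 kg side's 46.129 N exceeds the other side's 27.369 N, so that mass slides down and the 4.8 kg mass slides up. Taking that direction as positive, Newton's second law for the whole system gives 46.129 − 27.369 = (4.8 + 8) a, so a = 18.760 / 12.8 = 1.4656 m/s².
For the 4.8 kg mass (up-slope positive): T − 27.369 = 4.8 × 1.4656, so T = 34.404 N.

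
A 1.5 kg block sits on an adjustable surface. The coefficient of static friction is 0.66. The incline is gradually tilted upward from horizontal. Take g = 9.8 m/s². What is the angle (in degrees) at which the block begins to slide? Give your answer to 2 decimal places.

33.42°

At the threshold of sliding, static friction is at its maximum μ_s N and exactly balances the weight component along the incline: mg sin θ = μ_s mg cos θ.
Hence tan θ = μ_s = 0.66, so θ = arctan(0.66) = 33.4248°.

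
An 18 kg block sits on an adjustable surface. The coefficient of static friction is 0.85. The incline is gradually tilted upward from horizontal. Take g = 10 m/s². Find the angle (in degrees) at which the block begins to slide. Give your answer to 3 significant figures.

At the threshold of sliding, static friction is at its maximum μ_s N and exactly balances the weight component along the incline: mg sin θ = μ_s mg cos θ.
Hence tan θ = μ_s = 0.85, so θ = arctan(0.85) = 40.3645°.

40.4°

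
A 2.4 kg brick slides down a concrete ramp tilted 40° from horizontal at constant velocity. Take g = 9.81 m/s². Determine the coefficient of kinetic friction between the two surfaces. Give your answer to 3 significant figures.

0.839

At constant velocity the net force along the incline is zero: mg sin 40° = μ mg cos 40°.
So μ = tan 40° = 0.6428 / 0.7660 = 0.8392.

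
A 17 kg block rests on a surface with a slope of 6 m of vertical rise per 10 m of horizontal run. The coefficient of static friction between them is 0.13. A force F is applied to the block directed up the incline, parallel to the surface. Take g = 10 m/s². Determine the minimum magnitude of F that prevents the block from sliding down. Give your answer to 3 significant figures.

The normal force is N = mg cos 30.96° = 145.774 N. With F at its minimum the block is on the verge of sliding down, so static friction is at its maximum μ_s N = 0.13 × 145.774 = 18.951 N and acts up the slope.
Equilibrium along the incline: F + μ_s N = mg sin 30.96°, so F = 87.464 − 18.951 = 68.513 N.

68.5 N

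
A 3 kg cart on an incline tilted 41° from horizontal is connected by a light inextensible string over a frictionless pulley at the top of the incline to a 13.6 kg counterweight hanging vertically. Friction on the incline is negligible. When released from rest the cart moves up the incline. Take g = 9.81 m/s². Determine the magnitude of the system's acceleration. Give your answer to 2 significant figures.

For the cart on the incline: the weight component along the slope is m₁g sin 41° = 3 × 9.81 × 0.6561 = 19.309 N and the normal force is N = m₁g cos 41° = 22.211 N.
Newton's second law for the cart (up-slope positive): T − 19.309 = 3 a. For the hanging counterweight (downward positive): 13.6 × 9.81 − T = 13.6 a.
Adding the two equations eliminates T: 114.107 = 16.6 a, so a = 6.8739 m/s².

6.9 m/s²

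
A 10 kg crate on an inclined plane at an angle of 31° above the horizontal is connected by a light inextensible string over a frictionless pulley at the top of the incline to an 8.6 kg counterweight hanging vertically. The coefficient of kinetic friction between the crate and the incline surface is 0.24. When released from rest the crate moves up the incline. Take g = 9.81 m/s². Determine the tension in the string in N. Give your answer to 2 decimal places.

For the crate on the incline: the weight component along the slope is m₁g sin 31° = 10 × 9.81 × 0.5150 = 50.522 N and the normal force is N = m₁g cos 31° = 84.088 N.
Kinetic friction opposes the crate's motion up the incline: f = μN = 0.24 × 84.088 = 20.181 N acting down the slope.
Newton's second law for the crate (up-slope positive): T − 50.522 − 20.181 = 10 a. For the hanging counterweight (downward positive): 8.6 × 9.81 − T = 8.6 a.
Adding the two equations eliminates T: 13.663 = 18.6 a, so a = 0.7346 m/s².
Then from the hanging counterweight's equation, T = 8.6 × (9.81 − 0.7346) = 78.048 N.

78.05 N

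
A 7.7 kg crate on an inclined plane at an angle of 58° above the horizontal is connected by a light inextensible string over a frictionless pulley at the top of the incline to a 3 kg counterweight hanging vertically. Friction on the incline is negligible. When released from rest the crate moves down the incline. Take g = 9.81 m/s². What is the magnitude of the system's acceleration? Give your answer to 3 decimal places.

3.236 m/s²

For the crate on the incline: the weight component along the slope is m₁g sin 58° = 7.7 × 9.81 × 0.8480 = 64.055 N and the normal force is N = m₁g cos 58° = 40.029 N.
Newton's second law for the crate (down-slope positive): 64.055 − T = 7.7 a. For the hanging counterweight (upward positive): T − 3 × 9.81 = 3 a.
Adding the two equations eliminates T: 34.625 = 10.7 a, so a = 3.2360 m/s².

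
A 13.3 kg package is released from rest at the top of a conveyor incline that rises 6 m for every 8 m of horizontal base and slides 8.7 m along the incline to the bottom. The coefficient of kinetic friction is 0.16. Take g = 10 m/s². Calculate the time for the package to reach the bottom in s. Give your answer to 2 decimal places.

1.92 s

The weight component along the incline is mg sin 36.87° = 79.800 N and the normal force is N = mg cos 36.87° = 106.400 N.
Friction up the slope is f = μN = 0.16 × 106.400 = 17.024 N, so the net downslope force is 79.800 − 17.024 = 62.776 N and a = 62.776 / 13.3 = 4.7200 m/s².
Starting from rest, L = ½at², so t = √(2L/a) = √(2 × 8.7 / 4.7200) = 1.9200 s.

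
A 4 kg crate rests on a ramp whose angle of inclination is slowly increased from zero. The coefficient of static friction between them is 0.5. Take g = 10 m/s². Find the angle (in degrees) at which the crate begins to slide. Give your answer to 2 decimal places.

26.57°

At the threshold of sliding, static friction is at its maximum μ_s N and exactly balances the weight component along the incline: mg sin θ = μ_s mg cos θ.
Hence tan θ = μ_s = 0.5, so θ = arctan(0.5) = 26.5651°.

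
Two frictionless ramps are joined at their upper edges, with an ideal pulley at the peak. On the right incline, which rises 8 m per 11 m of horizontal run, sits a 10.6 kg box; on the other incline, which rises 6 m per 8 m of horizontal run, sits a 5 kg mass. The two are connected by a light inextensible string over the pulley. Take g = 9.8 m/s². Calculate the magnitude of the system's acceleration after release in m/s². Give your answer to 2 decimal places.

Resolve each weight along its own incline: the 10.6 kg mass has component 10.6 × 9.8 × sin 36.03° = 61.099 N down its slope, and the 5 kg mass has 5 × 9.8 × sin 36.87° = 29.400 N down its slope.
The 10.6 kg side's 61.099 N exceeds the other side's 29.400 N, so that mass slides down and the 5 kg mass slides up. Taking that direction as positive, Newton's second law for the whole system gives 61.099 − 29.400 = (10.6 + 5) a, so a = 31.699 / 15.6 = 2.0320 m/s².

2.03 m/s²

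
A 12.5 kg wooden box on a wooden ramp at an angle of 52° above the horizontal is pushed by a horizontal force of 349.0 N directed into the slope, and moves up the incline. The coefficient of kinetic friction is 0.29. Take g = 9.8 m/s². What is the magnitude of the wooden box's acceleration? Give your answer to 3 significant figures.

1.34 m/s²

The horizontal push has components F cos 52° = 349.0 × 0.6157 = 214.879 N up the incline and F sin 52° = 349.0 × 0.7880 = 275.012 N pressing into the surface.
The normal force is therefore N = mg cos 52° + F sin 52° = 75.423 + 275.012 = 350.435 N, and kinetic friction down the slope is μN = 0.29 × 350.435 = 101.626 N.
Along the incline: F cos 52° − mg sin 52° − μN = ma, so 214.879 − 96.530 − 101.626 = 12.5 a, giving a = 1.3378 m/s².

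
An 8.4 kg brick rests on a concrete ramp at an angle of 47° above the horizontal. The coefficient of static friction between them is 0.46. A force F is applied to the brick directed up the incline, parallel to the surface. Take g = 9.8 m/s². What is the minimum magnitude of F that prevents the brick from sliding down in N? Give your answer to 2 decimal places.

34.38 N

The normal force is N = mg cos 47° = 56.142 N. With F at its minimum the brick is on the verge of sliding down, so static friction is at its maximum μ_s N = 0.46 × 56.142 = 25.825 N and acts up the slope.
Equilibrium along the incline: F + μ_s N = mg sin 47°, so F = 60.205 − 25.825 = 34.380 N.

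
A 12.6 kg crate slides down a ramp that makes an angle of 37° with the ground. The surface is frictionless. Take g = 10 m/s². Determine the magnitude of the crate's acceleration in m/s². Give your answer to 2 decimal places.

6.02 m/s²

Resolving the weight along the incline: the component pulling the crate down the slope is mg sin 37° = 12.6 × 10 × 0.6018 = 75.827 N, and the normal force is N = mg cos 37° = 12.6 × 10 × 0.7986 = 100.624 N.
With no friction the net force along the incline is 75.827 N, so a = g sin 37° = 75.827 / 12.6 = 6.0180 m/s².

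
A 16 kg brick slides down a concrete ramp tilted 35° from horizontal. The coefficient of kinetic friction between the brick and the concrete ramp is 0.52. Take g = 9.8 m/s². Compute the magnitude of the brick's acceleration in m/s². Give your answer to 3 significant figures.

Resolving the weight along the incline: the component pulling the brick down the slope is mg sin 35° = 16 × 9.8 × 0.5736 = 89.940 N, and the normal force is N = mg cos 35° = 16 × 9.8 × 0.8192 = 128.451 N.
Kinetic friction acts up the slope with magnitude f = μN = 0.52 × 128.451 = 66.795 N.
Net force along the incline is 89.940 − 66.795 = 23.145 N, so a = 23.145 / 16 = 1.4466 m/s².

1.45 m/s²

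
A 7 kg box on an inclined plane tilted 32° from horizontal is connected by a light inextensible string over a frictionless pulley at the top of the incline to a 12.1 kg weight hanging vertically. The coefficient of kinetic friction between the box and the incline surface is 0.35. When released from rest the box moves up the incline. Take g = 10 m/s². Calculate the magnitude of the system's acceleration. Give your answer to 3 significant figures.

3.31 m/s²

For the box on the incline: the weight component along the slope is m₁g sin 32° = 7 × 10 × 0.5299 = 37.093 N and the normal force is N = m₁g cos 32° = 59.363 N.
Kinetic friction opposes the box's motion up the incline: f = μN = 0.35 × 59.363 = 20.777 N acting down the slope.
Newton's second law for the box (up-slope positive): T − 37.093 − 20.777 = 7 a. For the hanging weight (downward positive): 12.1 × 10 − T = 12.1 a.
Adding the two equations eliminates T: 63.130 = 19.1 a, so a = 3.3052 m/s².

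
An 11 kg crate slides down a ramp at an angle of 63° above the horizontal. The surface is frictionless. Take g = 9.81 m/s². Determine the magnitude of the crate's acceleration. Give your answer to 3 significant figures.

Resolving the weight along the incline: the component pulling the crate down the slope is mg sin 63° = 11 × 9.81 × 0.8910 = 96.148 N, and the normal force is N = mg cos 63° = 11 × 9.81 × 0.4540 = 48.991 N.
With no friction the net force along the incline is 96.148 N, so a = g sin 63° = 96.148 / 11 = 8.7407 m/s².

8.74 m/s²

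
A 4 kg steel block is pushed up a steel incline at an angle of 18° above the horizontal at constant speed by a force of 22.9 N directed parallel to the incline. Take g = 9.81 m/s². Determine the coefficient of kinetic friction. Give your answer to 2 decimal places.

0.29

At constant speed ΣF = 0 along the incline. The applied 22.9 N acts up the slope; the weight component mg sin 18° = 12.126 N and kinetic friction μN both act down the slope.
So 22.9 = 12.126 + μ × 37.319, giving μ = (22.9 − 12.126) / 37.319 = 0.2887.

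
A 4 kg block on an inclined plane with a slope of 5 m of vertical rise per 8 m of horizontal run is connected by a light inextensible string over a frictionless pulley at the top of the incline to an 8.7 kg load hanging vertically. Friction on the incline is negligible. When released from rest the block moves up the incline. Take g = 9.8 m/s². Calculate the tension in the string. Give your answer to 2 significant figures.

For the block on the incline: the weight component along the slope is m₁g sin 32.01° = 4 × 9.8 × 0.5300 = 20.776 N and the normal force is N = m₁g cos 32.01° = 33.242 N.
Newton's second law for the block (up-slope positive): T − 20.776 = 4 a. For the hanging load (downward positive): 8.7 × 9.8 − T = 8.7 a.
Adding the two equations eliminates T: 64.484 = 12.7 a, so a = 5.0775 m/s².
Then from the hanging load's equation, T = 8.7 × (9.8 − 5.0775) = 41.086 N.

41 N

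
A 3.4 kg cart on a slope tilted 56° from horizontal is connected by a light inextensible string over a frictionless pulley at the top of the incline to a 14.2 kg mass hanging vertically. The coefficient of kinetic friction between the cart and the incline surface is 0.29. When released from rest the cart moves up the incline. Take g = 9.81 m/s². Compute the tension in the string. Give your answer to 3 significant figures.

For the cart on the incline: the weight component along the slope is m₁g sin 56° = 3.4 × 9.81 × 0.8290 = 27.650 N and the normal force is N = m₁g cos 56° = 18.651 N.
Kinetic friction opposes the cart's motion up the incline: f = μN = 0.29 × 18.651 = 5.409 N acting down the slope.
Newton's second law for the cart (up-slope positive): T − 27.650 − 5.409 = 3.4 a. For the hanging mass (downward positive): 14.2 × 9.81 − T = 14.2 a.
Adding the two equations eliminates T: 106.243 = 17.6 a, so a = 6.0365 m/s².
Then from the hanging mass's equation, T = 14.2 × (9.81 − 6.0365) = 53.584 N.

53.6 N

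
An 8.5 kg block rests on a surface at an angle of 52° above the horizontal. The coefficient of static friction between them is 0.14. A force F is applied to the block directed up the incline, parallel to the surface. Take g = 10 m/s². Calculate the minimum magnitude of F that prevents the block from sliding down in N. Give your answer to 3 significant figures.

The normal force is N = mg cos 52° = 52.331 N. With F at its minimum the block is on the verge of sliding down, so static friction is at its maximum μ_s N = 0.14 × 52.331 = 7.326 N and acts up the slope.
Equilibrium along the incline: F + μ_s N = mg sin 52°, so F = 66.981 − 7.326 = 59.655 N.

59.7 N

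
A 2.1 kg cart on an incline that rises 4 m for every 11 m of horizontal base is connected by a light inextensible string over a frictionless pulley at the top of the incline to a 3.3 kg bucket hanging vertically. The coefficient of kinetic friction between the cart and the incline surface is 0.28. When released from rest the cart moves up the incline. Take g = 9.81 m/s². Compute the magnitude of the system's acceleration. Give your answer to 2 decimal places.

For the cart on the incline: the weight component along the slope is m₁g sin 19.98° = 2.1 × 9.81 × 0.3417 = 7.039 N and the normal force is N = m₁g cos 19.98° = 19.361 N.
Kinetic friction opposes the cart's motion up the incline: f = μN = 0.28 × 19.361 = 5.421 N acting down the slope.
Newton's second law for the cart (up-slope positive): T − 7.039 − 5.421 = 2.1 a. For the hanging bucket (downward positive): 3.3 × 9.81 − T = 3.3 a.
Adding the two equations eliminates T: 19.913 = 5.4 a, so a = 3.6876 m/s².

3.69 m/s²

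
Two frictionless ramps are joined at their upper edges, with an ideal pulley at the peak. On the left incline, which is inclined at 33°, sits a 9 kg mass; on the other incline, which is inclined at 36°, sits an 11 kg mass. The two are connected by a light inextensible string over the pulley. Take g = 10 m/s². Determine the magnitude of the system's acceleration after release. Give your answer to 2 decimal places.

0.78 m/s²

Resolve each weight along its own incline: the 9 kg mass has component 9 × 10 × sin 33° = 49.018 N down its slope, and the 11 kg mass has 11 × 10 × sin 36° = 64.656 N down its slope.
The 11 kg side's 64.656 N exceeds the other side's 49.018 N, so that mass slides down and the 9 kg mass slides up. Taking that direction as positive, Newton's second law for the whole system gives 64.656 − 49.018 = (9 + 11) a, so a = 15.638 / 20 = 0.7819 m/s².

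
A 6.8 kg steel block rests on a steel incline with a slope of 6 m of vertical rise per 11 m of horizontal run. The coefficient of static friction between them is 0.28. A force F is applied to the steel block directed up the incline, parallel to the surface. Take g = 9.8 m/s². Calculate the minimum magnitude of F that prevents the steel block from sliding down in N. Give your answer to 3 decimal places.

15.530 N

The normal force is N = mg cos 28.61° = 58.503 N. With F at its minimum the steel block is on the verge of sliding down, so static friction is at its maximum μ_s N = 0.28 × 58.503 = 16.381 N and acts up the slope.
Equilibrium along the incline: F + μ_s N = mg sin 28.61°, so F = 31.911 − 16.381 = 15.530 N.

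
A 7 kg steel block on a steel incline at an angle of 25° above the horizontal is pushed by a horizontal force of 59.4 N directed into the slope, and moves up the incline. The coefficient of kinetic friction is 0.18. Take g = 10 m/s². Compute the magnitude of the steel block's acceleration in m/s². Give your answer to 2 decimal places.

1.19 m/s²

The horizontal push has components F cos 25° = 59.4 × 0.9063 = 53.834 N up the incline and F sin 25° = 59.4 × 0.4226 = 25.102 N pressing into the surface.
The normal force is therefore N = mg cos 25° + F sin 25° = 63.441 + 25.102 = 88.543 N, and kinetic friction down the slope is μN = 0.18 × 88.543 = 15.938 N.
Along the incline: F cos 25° − mg sin 25° − μN = ma, so 53.834 − 29.582 − 15.938 = 7 a, giving a = 1.1877 m/s².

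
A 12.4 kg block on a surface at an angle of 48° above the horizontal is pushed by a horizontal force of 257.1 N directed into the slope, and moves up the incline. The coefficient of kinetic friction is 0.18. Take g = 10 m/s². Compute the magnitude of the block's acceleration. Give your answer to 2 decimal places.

2.46 m/s²

The horizontal push has components F cos 48° = 257.1 × 0.6691 = 172.026 N up the incline and F sin 48° = 257.1 × 0.7431 = 191.051 N pressing into the surface.
The normal force is therefore N = mg cos 48° + F sin 48° = 82.968 + 191.051 = 274.019 N, and kinetic friction down the slope is μN = 0.18 × 274.019 = 49.323 N.
Along the incline: F cos 48° − mg sin 48° − μN = ma, so 172.026 − 92.144 − 49.323 = 12.4 a, giving a = 2.4644 m/s².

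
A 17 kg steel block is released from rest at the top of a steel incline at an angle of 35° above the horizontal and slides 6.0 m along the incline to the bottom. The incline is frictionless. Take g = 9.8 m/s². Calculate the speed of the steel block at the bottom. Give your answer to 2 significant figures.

The weight component along the incline is mg sin 35° = 95.558 N and the normal force is N = mg cos 35° = 136.471 N.
With no friction, a = g sin 35° = 5.6210 m/s².
Starting from rest over a distance of 6.0 m, v² = 2aL = 2 × 5.6210 × 6.0 = 67.4520, so v = 8.2129 m/s.

8.2 m/s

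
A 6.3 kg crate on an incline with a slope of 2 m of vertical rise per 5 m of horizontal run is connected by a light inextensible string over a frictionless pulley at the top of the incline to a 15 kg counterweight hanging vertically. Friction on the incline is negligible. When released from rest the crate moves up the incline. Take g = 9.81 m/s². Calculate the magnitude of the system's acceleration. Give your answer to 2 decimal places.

For the crate on the incline: the weight component along the slope is m₁g sin 21.80° = 6.3 × 9.81 × 0.3714 = 22.954 N and the normal force is N = m₁g cos 21.80° = 57.383 N.
Newton's second law for the crate (up-slope positive): T − 22.954 = 6.3 a. For the hanging counterweight (downward positive): 15 × 9.81 − T = 15 a.
Adding the two equations eliminates T: 124.196 = 21.3 a, so a = 5.8308 m/s².

5.83 m/s²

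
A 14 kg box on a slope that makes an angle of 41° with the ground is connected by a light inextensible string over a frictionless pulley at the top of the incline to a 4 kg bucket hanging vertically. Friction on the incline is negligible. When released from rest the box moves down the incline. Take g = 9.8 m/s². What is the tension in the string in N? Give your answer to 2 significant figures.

For the box on the incline: the weight component along the slope is m₁g sin 41° = 14 × 9.8 × 0.6561 = 90.017 N and the normal force is N = m₁g cos 41° = 103.546 N.
Newton's second law for the box (down-slope positive): 90.017 − T = 14 a. For the hanging bucket (upward positive): T − 4 × 9.8 = 4 a.
Adding the two equations eliminates T: 50.817 = 18 a, so a = 2.8232 m/s².
Then from the hanging bucket's equation, T = 4 × (9.8 + 2.8232) = 50.493 N.

50 N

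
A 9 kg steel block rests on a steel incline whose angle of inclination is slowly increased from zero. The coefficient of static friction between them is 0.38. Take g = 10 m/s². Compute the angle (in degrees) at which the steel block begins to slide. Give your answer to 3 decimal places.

At the threshold of sliding, static friction is at its maximum μ_s N and exactly balances the weight component along the incline: mg sin θ = μ_s mg cos θ.
Hence tan θ = μ_s = 0.38, so θ = arctan(0.38) = 20.8068°.

20.807°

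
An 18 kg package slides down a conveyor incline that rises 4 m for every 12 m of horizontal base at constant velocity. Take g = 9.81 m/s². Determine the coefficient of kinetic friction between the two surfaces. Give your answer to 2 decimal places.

0.33

At constant velocity the net force along the incline is zero: mg sin 18.43° = μ mg cos 18.43°.
So μ = tan 18.43° = 0.3162 / 0.9487 = 0.3333.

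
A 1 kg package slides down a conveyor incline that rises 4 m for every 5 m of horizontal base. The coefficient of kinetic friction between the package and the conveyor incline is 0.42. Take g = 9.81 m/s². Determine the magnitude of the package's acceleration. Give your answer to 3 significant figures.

Resolving the weight along the incline: the component pulling the package down the slope is mg sin 38.66° = 1 × 9.81 × 0.6247 = 6.128 N, and the normal force is N = mg cos 38.66° = 1 × 9.81 × 0.7809 = 7.661 N.
Kinetic friction acts up the slope with magnitude f = μN = 0.42 × 7.661 = 3.218 N.
Net force along the incline is 6.128 − 3.218 = 2.910 N, so a = 2.910 / 1 = 2.9100 m/s².

2.91 m/s²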